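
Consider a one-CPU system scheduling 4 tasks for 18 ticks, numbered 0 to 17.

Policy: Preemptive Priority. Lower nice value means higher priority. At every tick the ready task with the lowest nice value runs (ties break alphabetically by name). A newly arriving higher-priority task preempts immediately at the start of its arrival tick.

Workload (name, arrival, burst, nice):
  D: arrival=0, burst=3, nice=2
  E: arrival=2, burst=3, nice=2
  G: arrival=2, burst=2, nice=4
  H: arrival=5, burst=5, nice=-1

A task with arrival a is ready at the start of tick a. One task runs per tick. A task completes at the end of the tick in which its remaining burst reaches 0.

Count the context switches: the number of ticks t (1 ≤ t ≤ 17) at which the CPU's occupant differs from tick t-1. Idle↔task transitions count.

context switches = 5

t=0: ready={D} → run D
t=1: ready={D} → run D
t=2: ready={D,E,G} → run D
t=3: ready={E,G} → run E
t=4: ready={E,G} → run E
t=5: ready={E,G,H} → run H
t=6: ready={E,G,H} → run H
t=7: ready={E,G,H} → run H
t=8: ready={E,G,H} → run H
t=9: ready={E,G,H} → run H
t=10: ready={E,G} → run E
t=11: ready={G} → run G
t=12: ready={G} → run G
t=13: (idle)
t=14: (idle)
t=15: (idle)
t=16: (idle)
t=17: (idle)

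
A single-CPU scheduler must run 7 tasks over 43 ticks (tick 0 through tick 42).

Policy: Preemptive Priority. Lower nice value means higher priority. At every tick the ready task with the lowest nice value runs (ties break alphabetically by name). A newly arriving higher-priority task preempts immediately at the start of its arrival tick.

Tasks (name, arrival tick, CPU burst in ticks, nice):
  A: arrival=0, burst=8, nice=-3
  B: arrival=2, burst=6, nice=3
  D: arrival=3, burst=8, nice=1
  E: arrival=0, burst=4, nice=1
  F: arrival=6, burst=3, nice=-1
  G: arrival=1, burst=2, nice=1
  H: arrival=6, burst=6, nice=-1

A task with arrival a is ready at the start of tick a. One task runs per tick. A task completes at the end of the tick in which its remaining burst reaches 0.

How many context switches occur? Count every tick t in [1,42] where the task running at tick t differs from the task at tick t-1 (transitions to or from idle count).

t=0: ready={A,E} → run A
t=1: ready={A,E,G} → run A
t=2: ready={A,B,E,G} → run A
t=3: ready={A,B,D,E,G} → run A
t=4: ready={A,B,D,E,G} → run A
t=5: ready={A,B,D,E,G} → run A
t=6: ready={A,B,D,E,F,G,H} → run A
t=7: ready={A,B,D,E,F,G,H} → run A
t=8: ready={B,D,E,F,G,H} → run F
t=9: ready={B,D,E,F,G,H} → run F
t=10: ready={B,D,E,F,G,H} → run F
t=11: ready={B,D,E,G,H} → run H
t=12: ready={B,D,E,G,H} → run H
t=13: ready={B,D,E,G,H} → run H
t=14: ready={B,D,E,G,H} → run H
t=15: ready={B,D,E,G,H} → run H
t=16: ready={B,D,E,G,H} → run H
t=17: ready={B,D,E,G} → run D
t=18: ready={B,D,E,G} → run D
t=19: ready={B,D,E,G} → run D
t=20: ready={B,D,E,G} → run D
t=21: ready={B,D,E,G} → run D
t=22: ready={B,D,E,G} → run D
t=23: ready={B,D,E,G} → run D
t=24: ready={B,D,E,G} → run D
t=25: ready={B,E,G} → run E
t=26: ready={B,E,G} → run E
t=27: ready={B,E,G} → run E
t=28: ready={B,E,G} → run E
t=29: ready={B,G} → run G
t=30: ready={B,G} → run G
t=31: ready={B} → run B
t=32: ready={B} → run B
t=33: ready={B} → run B
t=34: ready={B} → run B
t=35: ready={B} → run B
t=36: ready={B} → run B
t=37: (idle)
t=38: (idle)
t=39: (idle)
t=40: (idle)
t=41: (idle)
t=42: (idle)

context switches = 7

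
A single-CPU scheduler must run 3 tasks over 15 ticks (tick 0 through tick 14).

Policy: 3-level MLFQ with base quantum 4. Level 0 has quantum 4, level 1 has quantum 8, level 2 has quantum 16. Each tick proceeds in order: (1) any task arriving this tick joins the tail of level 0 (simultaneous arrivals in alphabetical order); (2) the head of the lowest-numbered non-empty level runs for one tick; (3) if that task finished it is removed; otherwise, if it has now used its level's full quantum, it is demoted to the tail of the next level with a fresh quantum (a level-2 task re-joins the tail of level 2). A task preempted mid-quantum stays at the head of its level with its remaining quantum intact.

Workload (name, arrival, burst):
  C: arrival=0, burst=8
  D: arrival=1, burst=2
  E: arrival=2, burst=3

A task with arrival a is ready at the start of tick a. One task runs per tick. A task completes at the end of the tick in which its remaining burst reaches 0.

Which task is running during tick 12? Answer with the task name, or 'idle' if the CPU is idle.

t=0: L0/L1/L2 = C/-/- → run C
t=1: L0/L1/L2 = CD/-/- → run C
t=2: L0/L1/L2 = CDE/-/- → run C
t=3: L0/L1/L2 = CDE/-/- → run C
t=4: L0/L1/L2 = DE/C/- → run D
t=5: L0/L1/L2 = DE/C/- → run D
t=6: L0/L1/L2 = E/C/- → run E
t=7: L0/L1/L2 = E/C/- → run E
t=8: L0/L1/L2 = E/C/- → run E
t=9: L0/L1/L2 = -/C/- → run C
t=10: L0/L1/L2 = -/C/- → run C
t=11: L0/L1/L2 = -/C/- → run C
t=12: L0/L1/L2 = -/C/- → run C
t=13: (idle)
t=14: (idle)

running at tick 12 = C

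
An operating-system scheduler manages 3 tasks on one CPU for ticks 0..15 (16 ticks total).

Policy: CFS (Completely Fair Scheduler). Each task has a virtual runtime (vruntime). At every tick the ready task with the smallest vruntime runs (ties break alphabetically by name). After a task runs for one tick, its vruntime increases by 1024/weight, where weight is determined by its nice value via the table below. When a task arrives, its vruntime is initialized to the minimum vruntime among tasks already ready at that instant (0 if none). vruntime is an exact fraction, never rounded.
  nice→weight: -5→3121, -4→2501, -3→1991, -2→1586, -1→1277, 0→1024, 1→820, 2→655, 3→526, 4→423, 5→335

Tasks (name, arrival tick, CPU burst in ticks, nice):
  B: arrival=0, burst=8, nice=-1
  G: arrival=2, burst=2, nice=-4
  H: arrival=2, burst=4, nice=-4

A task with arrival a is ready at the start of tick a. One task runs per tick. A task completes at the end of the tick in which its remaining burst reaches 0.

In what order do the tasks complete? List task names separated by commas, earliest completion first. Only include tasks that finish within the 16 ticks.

completion order = G, H, B

t=0: vr[B=0] → run B
t=1: vr[B=1024/1277] → run B
t=2: vr[B=2048/1277 G=2048/1277 H=2048/1277] → run B
t=3: vr[B=3072/1277 G=2048/1277 H=2048/1277] → run G
t=4: vr[B=3072/1277 G=6429696/3193777 H=2048/1277] → run H
t=5: vr[B=3072/1277 G=6429696/3193777 H=6429696/3193777] → run G
t=6: vr[B=3072/1277 H=6429696/3193777] → run H
t=7: vr[B=3072/1277 H=7737344/3193777] → run B
t=8: vr[B=4096/1277 H=7737344/3193777] → run H
t=9: vr[B=4096/1277 H=9044992/3193777] → run H
t=10: vr[B=4096/1277] → run B
t=11: vr[B=5120/1277] → run B
t=12: vr[B=6144/1277] → run B
t=13: vr[B=7168/1277] → run B
t=14: (idle)
t=15: (idle)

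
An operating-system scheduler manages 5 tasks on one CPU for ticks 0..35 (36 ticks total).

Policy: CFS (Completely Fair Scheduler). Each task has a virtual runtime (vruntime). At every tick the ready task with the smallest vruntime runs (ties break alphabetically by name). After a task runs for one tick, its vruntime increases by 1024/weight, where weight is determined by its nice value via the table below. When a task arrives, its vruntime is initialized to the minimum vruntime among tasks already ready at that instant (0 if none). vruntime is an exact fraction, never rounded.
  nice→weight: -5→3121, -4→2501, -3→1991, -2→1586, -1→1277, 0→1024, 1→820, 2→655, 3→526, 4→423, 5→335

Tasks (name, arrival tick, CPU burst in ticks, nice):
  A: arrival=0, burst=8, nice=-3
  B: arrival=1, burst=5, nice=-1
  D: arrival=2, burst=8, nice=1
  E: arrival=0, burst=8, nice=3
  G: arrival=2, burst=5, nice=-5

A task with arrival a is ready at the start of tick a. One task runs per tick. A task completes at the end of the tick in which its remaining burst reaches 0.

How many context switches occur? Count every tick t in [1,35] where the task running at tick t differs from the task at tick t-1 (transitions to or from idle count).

t=0: vr[A=0 E=0] → run A
t=1: vr[A=1024/1991 B=0 E=0] → run B
t=2: vr[A=1024/1991 B=1024/1277 D=0 E=0 G=0] → run D
t=3: vr[A=1024/1991 B=1024/1277 D=256/205 E=0 G=0] → run E
t=4: vr[A=1024/1991 B=1024/1277 D=256/205 E=512/263 G=0] → run G
t=5: vr[A=1024/1991 B=1024/1277 D=256/205 E=512/263 G=1024/3121] → run G
t=6: vr[A=1024/1991 B=1024/1277 D=256/205 E=512/263 G=2048/3121] → run A
t=7: vr[A=2048/1991 B=1024/1277 D=256/205 E=512/263 G=2048/3121] → run G
t=8: vr[A=2048/1991 B=1024/1277 D=256/205 E=512/263 G=3072/3121] → run B
t=9: vr[A=2048/1991 B=2048/1277 D=256/205 E=512/263 G=3072/3121] → run G
t=10: vr[A=2048/1991 B=2048/1277 D=256/205 E=512/263 G=4096/3121] → run A
t=11: vr[A=3072/1991 B=2048/1277 D=256/205 E=512/263 G=4096/3121] → run D
t=12: vr[A=3072/1991 B=2048/1277 D=512/205 E=512/263 G=4096/3121] → run G
t=13: vr[A=3072/1991 B=2048/1277 D=512/205 E=512/263] → run A
t=14: vr[A=4096/1991 B=2048/1277 D=512/205 E=512/263] → run B
t=15: vr[A=4096/1991 B=3072/1277 D=512/205 E=512/263] → run E
t=16: vr[A=4096/1991 B=3072/1277 D=512/205 E=1024/263] → run A
t=17: vr[A=5120/1991 B=3072/1277 D=512/205 E=1024/263] → run B
t=18: vr[A=5120/1991 B=4096/1277 D=512/205 E=1024/263] → run D
t=19: vr[A=5120/1991 B=4096/1277 D=768/205 E=1024/263] → run A
t=20: vr[A=6144/1991 B=4096/1277 D=768/205 E=1024/263] → run A
t=21: vr[A=7168/1991 B=4096/1277 D=768/205 E=1024/263] → run B
t=22: vr[A=7168/1991 D=768/205 E=1024/263] → run A
t=23: vr[D=768/205 E=1024/263] → run D
t=24: vr[D=1024/205 E=1024/263] → run E
t=25: vr[D=1024/205 E=1536/263] → run D
t=26: vr[D=256/41 E=1536/263] → run E
t=27: vr[D=256/41 E=2048/263] → run D
t=28: vr[D=1536/205 E=2048/263] → run D
t=29: vr[D=1792/205 E=2048/263] → run E
t=30: vr[D=1792/205 E=2560/263] → run D
t=31: vr[E=2560/263] → run E
t=32: vr[E=3072/263] → run E
t=33: vr[E=3584/263] → run E
t=34: (idle)
t=35: (idle)

context switches = 29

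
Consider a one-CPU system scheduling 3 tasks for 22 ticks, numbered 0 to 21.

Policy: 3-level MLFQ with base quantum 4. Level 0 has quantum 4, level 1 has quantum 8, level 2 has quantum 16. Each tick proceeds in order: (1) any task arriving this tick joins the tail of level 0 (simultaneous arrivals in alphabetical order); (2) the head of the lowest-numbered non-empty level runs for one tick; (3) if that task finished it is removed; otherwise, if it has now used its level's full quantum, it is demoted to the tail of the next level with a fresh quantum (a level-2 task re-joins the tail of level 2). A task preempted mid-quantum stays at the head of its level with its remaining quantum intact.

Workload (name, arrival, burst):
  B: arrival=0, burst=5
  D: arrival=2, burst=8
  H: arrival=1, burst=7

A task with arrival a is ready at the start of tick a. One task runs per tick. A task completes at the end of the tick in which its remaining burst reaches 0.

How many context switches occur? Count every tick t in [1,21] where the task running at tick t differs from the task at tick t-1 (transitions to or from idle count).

context switches = 6

t=0: L0/L1/L2 = B/-/- → run B
t=1: L0/L1/L2 = BH/-/- → run B
t=2: L0/L1/L2 = BHD/-/- → run B
t=3: L0/L1/L2 = BHD/-/- → run B
t=4: L0/L1/L2 = HD/B/- → run H
t=5: L0/L1/L2 = HD/B/- → run H
t=6: L0/L1/L2 = HD/B/- → run H
t=7: L0/L1/L2 = HD/B/- → run H
t=8: L0/L1/L2 = D/BH/- → run D
t=9: L0/L1/L2 = D/BH/- → run D
t=10: L0/L1/L2 = D/BH/- → run D
t=11: L0/L1/L2 = D/BH/- → run D
t=12: L0/L1/L2 = -/BHD/- → run B
t=13: L0/L1/L2 = -/HD/- → run H
t=14: L0/L1/L2 = -/HD/- → run H
t=15: L0/L1/L2 = -/HD/- → run H
t=16: L0/L1/L2 = -/D/- → run D
t=17: L0/L1/L2 = -/D/- → run D
t=18: L0/L1/L2 = -/D/- → run D
t=19: L0/L1/L2 = -/D/- → run D
t=20: (idle)
t=21: (idle)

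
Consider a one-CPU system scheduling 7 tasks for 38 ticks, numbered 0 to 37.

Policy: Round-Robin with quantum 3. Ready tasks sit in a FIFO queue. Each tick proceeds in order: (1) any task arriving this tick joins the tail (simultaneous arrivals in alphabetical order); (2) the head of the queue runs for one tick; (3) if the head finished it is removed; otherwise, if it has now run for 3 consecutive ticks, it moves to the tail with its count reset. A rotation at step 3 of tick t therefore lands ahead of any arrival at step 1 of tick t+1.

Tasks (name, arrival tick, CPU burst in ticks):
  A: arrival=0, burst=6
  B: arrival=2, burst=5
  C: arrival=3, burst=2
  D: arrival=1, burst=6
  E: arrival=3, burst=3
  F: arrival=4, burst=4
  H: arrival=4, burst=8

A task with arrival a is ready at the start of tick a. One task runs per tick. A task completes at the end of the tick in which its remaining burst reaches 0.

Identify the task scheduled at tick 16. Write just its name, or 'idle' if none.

running at tick 16 = E

t=0: queue=[A] q_used=0 → run A
t=1: queue=[A,D] q_used=1 → run A
t=2: queue=[A,D,B] q_used=2 → run A
t=3: queue=[D,B,A,C,E] q_used=0 → run D
t=4: queue=[D,B,A,C,E,F,H] q_used=1 → run D
t=5: queue=[D,B,A,C,E,F,H] q_used=2 → run D
t=6: queue=[B,A,C,E,F,H,D] q_used=0 → run B
t=7: queue=[B,A,C,E,F,H,D] q_used=1 → run B
t=8: queue=[B,A,C,E,F,H,D] q_used=2 → run B
t=9: queue=[A,C,E,F,H,D,B] q_used=0 → run A
t=10: queue=[A,C,E,F,H,D,B] q_used=1 → run A
t=11: queue=[A,C,E,F,H,D,B] q_used=2 → run A
t=12: queue=[C,E,F,H,D,B] q_used=0 → run C
t=13: queue=[C,E,F,H,D,B] q_used=1 → run C
t=14: queue=[E,F,H,D,B] q_used=0 → run E
t=15: queue=[E,F,H,D,B] q_used=1 → run E
t=16: queue=[E,F,H,D,B] q_used=2 → run E
t=17: queue=[F,H,D,B] q_used=0 → run F
t=18: queue=[F,H,D,B] q_used=1 → run F
t=19: queue=[F,H,D,B] q_used=2 → run F
t=20: queue=[H,D,B,F] q_used=0 → run H
t=21: queue=[H,D,B,F] q_used=1 → run H
t=22: queue=[H,D,B,F] q_used=2 → run H
t=23: queue=[D,B,F,H] q_used=0 → run D
t=24: queue=[D,B,F,H] q_used=1 → run D
t=25: queue=[D,B,F,H] q_used=2 → run D
t=26: queue=[B,F,H] q_used=0 → run B
t=27: queue=[B,F,H] q_used=1 → run B
t=28: queue=[F,H] q_used=0 → run F
t=29: queue=[H] q_used=0 → run H
t=30: queue=[H] q_used=1 → run H
t=31: queue=[H] q_used=2 → run H
t=32: queue=[H] q_used=0 → run H
t=33: queue=[H] q_used=1 → run H
t=34: (idle)
t=35: (idle)
t=36: (idle)
t=37: (idle)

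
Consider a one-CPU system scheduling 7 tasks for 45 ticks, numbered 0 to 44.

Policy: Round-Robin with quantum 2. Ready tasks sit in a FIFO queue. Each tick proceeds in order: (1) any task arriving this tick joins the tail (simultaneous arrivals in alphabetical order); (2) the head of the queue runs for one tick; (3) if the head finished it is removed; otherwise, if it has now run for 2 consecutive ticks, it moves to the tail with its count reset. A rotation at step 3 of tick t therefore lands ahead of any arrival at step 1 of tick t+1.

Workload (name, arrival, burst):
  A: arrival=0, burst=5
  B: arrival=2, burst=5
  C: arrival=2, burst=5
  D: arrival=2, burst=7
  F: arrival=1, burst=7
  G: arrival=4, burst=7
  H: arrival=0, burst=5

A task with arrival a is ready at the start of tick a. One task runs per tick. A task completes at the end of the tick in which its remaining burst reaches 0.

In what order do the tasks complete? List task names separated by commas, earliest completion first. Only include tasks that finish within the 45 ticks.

t=0: queue=[A,H] q_used=0 → run A
t=1: queue=[A,H,F] q_used=1 → run A
t=2: queue=[H,F,A,B,C,D] q_used=0 → run H
t=3: queue=[H,F,A,B,C,D] q_used=1 → run H
t=4: queue=[F,A,B,C,D,H,G] q_used=0 → run F
t=5: queue=[F,A,B,C,D,H,G] q_used=1 → run F
t=6: queue=[A,B,C,D,H,G,F] q_used=0 → run A
t=7: queue=[A,B,C,D,H,G,F] q_used=1 → run A
t=8: queue=[B,C,D,H,G,F,A] q_used=0 → run B
t=9: queue=[B,C,D,H,G,F,A] q_used=1 → run B
t=10: queue=[C,D,H,G,F,A,B] q_used=0 → run C
t=11: queue=[C,D,H,G,F,A,B] q_used=1 → run C
t=12: queue=[D,H,G,F,A,B,C] q_used=0 → run D
t=13: queue=[D,H,G,F,A,B,C] q_used=1 → run D
t=14: queue=[H,G,F,A,B,C,D] q_used=0 → run H
t=15: queue=[H,G,F,A,B,C,D] q_used=1 → run H
t=16: queue=[G,F,A,B,C,D,H] q_used=0 → run G
t=17: queue=[G,F,A,B,C,D,H] q_used=1 → run G
t=18: queue=[F,A,B,C,D,H,G] q_used=0 → run F
t=19: queue=[F,A,B,C,D,H,G] q_used=1 → run F
t=20: queue=[A,B,C,D,H,G,F] q_used=0 → run A
t=21: queue=[B,C,D,H,G,F] q_used=0 → run B
t=22: queue=[B,C,D,H,G,F] q_used=1 → run B
t=23: queue=[C,D,H,G,F,B] q_used=0 → run C
t=24: queue=[C,D,H,G,F,B] q_used=1 → run C
t=25: queue=[D,H,G,F,B,C] q_used=0 → run D
t=26: queue=[D,H,G,F,B,C] q_used=1 → run D
t=27: queue=[H,G,F,B,C,D] q_used=0 → run H
t=28: queue=[G,F,B,C,D] q_used=0 → run G
t=29: queue=[G,F,B,C,D] q_used=1 → run G
t=30: queue=[F,B,C,D,G] q_used=0 → run F
t=31: queue=[F,B,C,D,G] q_used=1 → run F
t=32: queue=[B,C,D,G,F] q_used=0 → run B
t=33: queue=[C,D,G,F] q_used=0 → run C
t=34: queue=[D,G,F] q_used=0 → run D
t=35: queue=[D,G,F] q_used=1 → run D
t=36: queue=[G,F,D] q_used=0 → run G
t=37: queue=[G,F,D] q_used=1 → run G
t=38: queue=[F,D,G] q_used=0 → run F
t=39: queue=[D,G] q_used=0 → run D
t=40: queue=[G] q_used=0 → run G
t=41: (idle)
t=42: (idle)
t=43: (idle)
t=44: (idle)

completion order = A, H, B, C, F, D, G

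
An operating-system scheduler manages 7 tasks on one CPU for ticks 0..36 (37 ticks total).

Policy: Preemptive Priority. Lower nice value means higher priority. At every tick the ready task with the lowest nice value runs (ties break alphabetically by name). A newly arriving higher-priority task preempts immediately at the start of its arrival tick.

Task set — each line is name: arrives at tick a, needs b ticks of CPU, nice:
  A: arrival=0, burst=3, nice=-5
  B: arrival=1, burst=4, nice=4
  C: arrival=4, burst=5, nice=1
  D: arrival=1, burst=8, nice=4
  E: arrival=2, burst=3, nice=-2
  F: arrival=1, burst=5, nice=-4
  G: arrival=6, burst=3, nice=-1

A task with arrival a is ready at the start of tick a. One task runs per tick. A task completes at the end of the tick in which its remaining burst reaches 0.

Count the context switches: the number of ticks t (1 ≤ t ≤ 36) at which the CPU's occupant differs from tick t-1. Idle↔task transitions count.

context switches = 7

t=0: ready={A} → run A
t=1: ready={A,B,D,F} → run A
t=2: ready={A,B,D,E,F} → run A
t=3: ready={B,D,E,F} → run F
t=4: ready={B,C,D,E,F} → run F
t=5: ready={B,C,D,E,F} → run F
t=6: ready={B,C,D,E,F,G} → run F
t=7: ready={B,C,D,E,F,G} → run F
t=8: ready={B,C,D,E,G} → run E
t=9: ready={B,C,D,E,G} → run E
t=10: ready={B,C,D,E,G} → run E
t=11: ready={B,C,D,G} → run G
t=12: ready={B,C,D,G} → run G
t=13: ready={B,C,D,G} → run G
t=14: ready={B,C,D} → run C
t=15: ready={B,C,D} → run C
t=16: ready={B,C,D} → run C
t=17: ready={B,C,D} → run C
t=18: ready={B,C,D} → run C
t=19: ready={B,D} → run B
t=20: ready={B,D} → run B
t=21: ready={B,D} → run B
t=22: ready={B,D} → run B
t=23: ready={D} → run D
t=24: ready={D} → run D
t=25: ready={D} → run D
t=26: ready={D} → run D
t=27: ready={D} → run D
t=28: ready={D} → run D
t=29: ready={D} → run D
t=30: ready={D} → run D
t=31: (idle)
t=32: (idle)
t=33: (idle)
t=34: (idle)
t=35: (idle)
t=36: (idle)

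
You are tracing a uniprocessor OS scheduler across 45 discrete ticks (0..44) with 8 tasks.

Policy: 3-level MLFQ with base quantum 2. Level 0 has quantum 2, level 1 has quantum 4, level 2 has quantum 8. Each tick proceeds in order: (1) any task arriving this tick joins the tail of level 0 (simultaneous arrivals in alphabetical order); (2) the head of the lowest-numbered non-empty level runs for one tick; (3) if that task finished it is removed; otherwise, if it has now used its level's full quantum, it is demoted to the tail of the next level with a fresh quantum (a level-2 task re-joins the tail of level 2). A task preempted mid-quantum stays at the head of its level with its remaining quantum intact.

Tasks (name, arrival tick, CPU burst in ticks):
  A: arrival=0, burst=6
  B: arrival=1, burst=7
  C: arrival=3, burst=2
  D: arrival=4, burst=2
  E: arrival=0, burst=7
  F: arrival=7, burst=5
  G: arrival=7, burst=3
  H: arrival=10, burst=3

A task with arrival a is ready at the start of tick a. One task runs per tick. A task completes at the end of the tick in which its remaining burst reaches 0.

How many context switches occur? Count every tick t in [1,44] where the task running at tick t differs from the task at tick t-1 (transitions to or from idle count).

t=0: L0/L1/L2 = AE/-/- → run A
t=1: L0/L1/L2 = AEB/-/- → run A
t=2: L0/L1/L2 = EB/A/- → run E
t=3: L0/L1/L2 = EBC/A/- → run E
t=4: L0/L1/L2 = BCD/AE/- → run B
t=5: L0/L1/L2 = BCD/AE/- → run B
t=6: L0/L1/L2 = CD/AEB/- → run C
t=7: L0/L1/L2 = CDFG/AEB/- → run C
t=8: L0/L1/L2 = DFG/AEB/- → run D
t=9: L0/L1/L2 = DFG/AEB/- → run D
t=10: L0/L1/L2 = FGH/AEB/- → run F
t=11: L0/L1/L2 = FGH/AEB/- → run F
t=12: L0/L1/L2 = GH/AEBF/- → run G
t=13: L0/L1/L2 = GH/AEBF/- → run G
t=14: L0/L1/L2 = H/AEBFG/- → run H
t=15: L0/L1/L2 = H/AEBFG/- → run H
t=16: L0/L1/L2 = -/AEBFGH/- → run A
t=17: L0/L1/L2 = -/AEBFGH/- → run A
t=18: L0/L1/L2 = -/AEBFGH/- → run A
t=19: L0/L1/L2 = -/AEBFGH/- → run A
t=20: L0/L1/L2 = -/EBFGH/- → run E
t=21: L0/L1/L2 = -/EBFGH/- → run E
t=22: L0/L1/L2 = -/EBFGH/- → run E
t=23: L0/L1/L2 = -/EBFGH/- → run E
t=24: L0/L1/L2 = -/BFGH/E → run B
t=25: L0/L1/L2 = -/BFGH/E → run B
t=26: L0/L1/L2 = -/BFGH/E → run B
t=27: L0/L1/L2 = -/BFGH/E → run B
t=28: L0/L1/L2 = -/FGH/EB → run F
t=29: L0/L1/L2 = -/FGH/EB → run F
t=30: L0/L1/L2 = -/FGH/EB → run F
t=31: L0/L1/L2 = -/GH/EB → run G
t=32: L0/L1/L2 = -/H/EB → run H
t=33: L0/L1/L2 = -/-/EB → run E
t=34: L0/L1/L2 = -/-/B → run B
t=35: (idle)
t=36: (idle)
t=37: (idle)
t=38: (idle)
t=39: (idle)
t=40: (idle)
t=41: (idle)
t=42: (idle)
t=43: (idle)
t=44: (idle)

context switches = 16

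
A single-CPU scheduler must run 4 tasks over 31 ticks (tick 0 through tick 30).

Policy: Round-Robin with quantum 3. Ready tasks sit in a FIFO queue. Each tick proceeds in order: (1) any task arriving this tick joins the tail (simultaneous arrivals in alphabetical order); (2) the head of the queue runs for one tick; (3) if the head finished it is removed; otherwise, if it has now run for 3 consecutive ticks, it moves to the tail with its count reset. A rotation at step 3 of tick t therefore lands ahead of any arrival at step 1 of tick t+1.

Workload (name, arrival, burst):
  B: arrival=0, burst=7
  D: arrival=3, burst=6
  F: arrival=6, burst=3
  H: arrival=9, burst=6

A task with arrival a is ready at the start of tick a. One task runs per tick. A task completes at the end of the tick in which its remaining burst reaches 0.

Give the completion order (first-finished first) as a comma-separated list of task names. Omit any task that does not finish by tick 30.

completion order = B, F, D, H

t=0: queue=[B] q_used=0 → run B
t=1: queue=[B] q_used=1 → run B
t=2: queue=[B] q_used=2 → run B
t=3: queue=[B,D] q_used=0 → run B
t=4: queue=[B,D] q_used=1 → run B
t=5: queue=[B,D] q_used=2 → run B
t=6: queue=[D,B,F] q_used=0 → run D
t=7: queue=[D,B,F] q_used=1 → run D
t=8: queue=[D,B,F] q_used=2 → run D
t=9: queue=[B,F,D,H] q_used=0 → run B
t=10: queue=[F,D,H] q_used=0 → run F
t=11: queue=[F,D,H] q_used=1 → run F
t=12: queue=[F,D,H] q_used=2 → run F
t=13: queue=[D,H] q_used=0 → run D
t=14: queue=[D,H] q_used=1 → run D
t=15: queue=[D,H] q_used=2 → run D
t=16: queue=[H] q_used=0 → run H
t=17: queue=[H] q_used=1 → run H
t=18: queue=[H] q_used=2 → run H
t=19: queue=[H] q_used=0 → run H
t=20: queue=[H] q_used=1 → run H
t=21: queue=[H] q_used=2 → run H
t=22: (idle)
t=23: (idle)
t=24: (idle)
t=25: (idle)
t=26: (idle)
t=27: (idle)
t=28: (idle)
t=29: (idle)
t=30: (idle)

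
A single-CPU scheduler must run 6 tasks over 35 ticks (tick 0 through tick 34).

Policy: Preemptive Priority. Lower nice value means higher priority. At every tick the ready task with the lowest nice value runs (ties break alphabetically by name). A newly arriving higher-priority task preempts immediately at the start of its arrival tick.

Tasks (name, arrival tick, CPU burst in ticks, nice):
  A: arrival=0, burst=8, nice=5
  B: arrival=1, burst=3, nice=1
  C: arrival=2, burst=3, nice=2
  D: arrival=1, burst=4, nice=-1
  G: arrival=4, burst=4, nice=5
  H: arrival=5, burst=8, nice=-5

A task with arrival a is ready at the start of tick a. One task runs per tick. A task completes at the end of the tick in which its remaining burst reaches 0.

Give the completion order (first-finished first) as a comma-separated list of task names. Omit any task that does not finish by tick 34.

completion order = D, H, B, C, A, G

t=0: ready={A} → run A
t=1: ready={A,B,D} → run D
t=2: ready={A,B,C,D} → run D
t=3: ready={A,B,C,D} → run D
t=4: ready={A,B,C,D,G} → run D
t=5: ready={A,B,C,G,H} → run H
t=6: ready={A,B,C,G,H} → run H
t=7: ready={A,B,C,G,H} → run H
t=8: ready={A,B,C,G,H} → run H
t=9: ready={A,B,C,G,H} → run H
t=10: ready={A,B,C,G,H} → run H
t=11: ready={A,B,C,G,H} → run H
t=12: ready={A,B,C,G,H} → run H
t=13: ready={A,B,C,G} → run B
t=14: ready={A,B,C,G} → run B
t=15: ready={A,B,C,G} → run B
t=16: ready={A,C,G} → run C
t=17: ready={A,C,G} → run C
t=18: ready={A,C,G} → run C
t=19: ready={A,G} → run A
t=20: ready={A,G} → run A
t=21: ready={A,G} → run A
t=22: ready={A,G} → run A
t=23: ready={A,G} → run A
t=24: ready={A,G} → run A
t=25: ready={A,G} → run A
t=26: ready={G} → run G
t=27: ready={G} → run G
t=28: ready={G} → run G
t=29: ready={G} → run G
t=30: (idle)
t=31: (idle)
t=32: (idle)
t=33: (idle)
t=34: (idle)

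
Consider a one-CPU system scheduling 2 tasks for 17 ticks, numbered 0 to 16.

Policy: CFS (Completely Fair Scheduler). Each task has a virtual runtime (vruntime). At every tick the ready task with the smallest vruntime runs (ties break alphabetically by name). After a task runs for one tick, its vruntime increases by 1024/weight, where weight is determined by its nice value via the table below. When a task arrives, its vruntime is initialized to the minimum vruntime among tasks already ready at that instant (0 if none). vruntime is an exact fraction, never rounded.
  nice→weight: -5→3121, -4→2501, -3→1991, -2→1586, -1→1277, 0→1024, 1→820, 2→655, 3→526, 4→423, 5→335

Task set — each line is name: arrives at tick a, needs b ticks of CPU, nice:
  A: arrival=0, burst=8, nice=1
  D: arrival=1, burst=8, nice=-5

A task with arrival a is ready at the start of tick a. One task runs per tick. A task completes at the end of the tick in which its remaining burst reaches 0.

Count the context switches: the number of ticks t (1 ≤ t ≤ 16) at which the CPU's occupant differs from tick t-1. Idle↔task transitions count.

t=0: vr[A=0] → run A
t=1: vr[A=256/205 D=256/205] → run A
t=2: vr[A=512/205 D=256/205] → run D
t=3: vr[A=512/205 D=1008896/639805] → run D
t=4: vr[A=512/205 D=1218816/639805] → run D
t=5: vr[A=512/205 D=1428736/639805] → run D
t=6: vr[A=512/205 D=1638656/639805] → run A
t=7: vr[A=768/205 D=1638656/639805] → run D
t=8: vr[A=768/205 D=1848576/639805] → run D
t=9: vr[A=768/205 D=2058496/639805] → run D
t=10: vr[A=768/205 D=2268416/639805] → run D
t=11: vr[A=768/205] → run A
t=12: vr[A=1024/205] → run A
t=13: vr[A=256/41] → run A
t=14: vr[A=1536/205] → run A
t=15: vr[A=1792/205] → run A
t=16: (idle)

context switches = 5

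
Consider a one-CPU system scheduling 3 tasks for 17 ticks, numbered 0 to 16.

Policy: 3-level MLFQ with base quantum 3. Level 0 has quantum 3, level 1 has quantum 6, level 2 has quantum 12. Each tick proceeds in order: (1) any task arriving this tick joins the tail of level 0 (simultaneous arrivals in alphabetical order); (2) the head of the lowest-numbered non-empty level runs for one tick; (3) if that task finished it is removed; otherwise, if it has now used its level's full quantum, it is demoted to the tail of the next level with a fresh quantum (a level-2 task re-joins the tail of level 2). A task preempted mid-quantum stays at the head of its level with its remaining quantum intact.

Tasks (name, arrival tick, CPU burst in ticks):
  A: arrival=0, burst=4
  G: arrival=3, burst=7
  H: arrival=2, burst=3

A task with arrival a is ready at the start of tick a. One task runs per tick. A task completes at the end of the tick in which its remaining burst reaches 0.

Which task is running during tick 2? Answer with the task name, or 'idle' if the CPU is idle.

running at tick 2 = A

t=0: L0/L1/L2 = A/-/- → run A
t=1: L0/L1/L2 = A/-/- → run A
t=2: L0/L1/L2 = AH/-/- → run A
t=3: L0/L1/L2 = HG/A/- → run H
t=4: L0/L1/L2 = HG/A/- → run H
t=5: L0/L1/L2 = HG/A/- → run H
t=6: L0/L1/L2 = G/A/- → run G
t=7: L0/L1/L2 = G/A/- → run G
t=8: L0/L1/L2 = G/A/- → run G
t=9: L0/L1/L2 = -/AG/- → run A
t=10: L0/L1/L2 = -/G/- → run G
t=11: L0/L1/L2 = -/G/- → run G
t=12: L0/L1/L2 = -/G/- → run G
t=13: L0/L1/L2 = -/G/- → run G
t=14: (idle)
t=15: (idle)
t=16: (idle)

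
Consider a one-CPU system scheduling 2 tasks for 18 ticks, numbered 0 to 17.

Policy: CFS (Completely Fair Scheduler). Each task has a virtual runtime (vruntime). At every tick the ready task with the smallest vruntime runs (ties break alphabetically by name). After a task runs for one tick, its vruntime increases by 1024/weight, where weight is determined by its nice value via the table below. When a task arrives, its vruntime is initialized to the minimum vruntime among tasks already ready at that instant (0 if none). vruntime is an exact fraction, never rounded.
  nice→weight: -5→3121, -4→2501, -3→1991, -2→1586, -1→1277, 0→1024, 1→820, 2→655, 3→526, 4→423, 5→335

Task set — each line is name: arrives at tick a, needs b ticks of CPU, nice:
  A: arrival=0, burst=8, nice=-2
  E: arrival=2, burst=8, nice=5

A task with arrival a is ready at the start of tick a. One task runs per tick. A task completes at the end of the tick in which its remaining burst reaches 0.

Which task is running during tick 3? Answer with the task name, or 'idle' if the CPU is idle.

running at tick 3 = E

t=0: vr[A=0] → run A
t=1: vr[A=512/793] → run A
t=2: vr[A=1024/793 E=1024/793] → run A
t=3: vr[A=1536/793 E=1024/793] → run E
t=4: vr[A=1536/793 E=1155072/265655] → run A
t=5: vr[A=2048/793 E=1155072/265655] → run A
t=6: vr[A=2560/793 E=1155072/265655] → run A
t=7: vr[A=3072/793 E=1155072/265655] → run A
t=8: vr[A=3584/793 E=1155072/265655] → run E
t=9: vr[A=3584/793 E=1967104/265655] → run A
t=10: vr[E=1967104/265655] → run E
t=11: vr[E=2779136/265655] → run E
t=12: vr[E=3591168/265655] → run E
t=13: vr[E=880640/53131] → run E
t=14: vr[E=5215232/265655] → run E
t=15: vr[E=6027264/265655] → run E
t=16: (idle)
t=17: (idle)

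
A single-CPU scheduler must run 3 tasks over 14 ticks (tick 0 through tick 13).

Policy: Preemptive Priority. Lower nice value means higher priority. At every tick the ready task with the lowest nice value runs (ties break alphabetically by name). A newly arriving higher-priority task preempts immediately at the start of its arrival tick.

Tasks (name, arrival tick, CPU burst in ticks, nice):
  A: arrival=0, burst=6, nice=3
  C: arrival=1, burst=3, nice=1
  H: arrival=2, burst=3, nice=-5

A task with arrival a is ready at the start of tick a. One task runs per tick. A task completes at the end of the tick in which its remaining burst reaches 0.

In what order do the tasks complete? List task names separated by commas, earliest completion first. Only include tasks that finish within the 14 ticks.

t=0: ready={A} → run A
t=1: ready={A,C} → run C
t=2: ready={A,C,H} → run H
t=3: ready={A,C,H} → run H
t=4: ready={A,C,H} → run H
t=5: ready={A,C} → run C
t=6: ready={A,C} → run C
t=7: ready={A} → run A
t=8: ready={A} → run A
t=9: ready={A} → run A
t=10: ready={A} → run A
t=11: ready={A} → run A
t=12: (idle)
t=13: (idle)

completion order = H, C, A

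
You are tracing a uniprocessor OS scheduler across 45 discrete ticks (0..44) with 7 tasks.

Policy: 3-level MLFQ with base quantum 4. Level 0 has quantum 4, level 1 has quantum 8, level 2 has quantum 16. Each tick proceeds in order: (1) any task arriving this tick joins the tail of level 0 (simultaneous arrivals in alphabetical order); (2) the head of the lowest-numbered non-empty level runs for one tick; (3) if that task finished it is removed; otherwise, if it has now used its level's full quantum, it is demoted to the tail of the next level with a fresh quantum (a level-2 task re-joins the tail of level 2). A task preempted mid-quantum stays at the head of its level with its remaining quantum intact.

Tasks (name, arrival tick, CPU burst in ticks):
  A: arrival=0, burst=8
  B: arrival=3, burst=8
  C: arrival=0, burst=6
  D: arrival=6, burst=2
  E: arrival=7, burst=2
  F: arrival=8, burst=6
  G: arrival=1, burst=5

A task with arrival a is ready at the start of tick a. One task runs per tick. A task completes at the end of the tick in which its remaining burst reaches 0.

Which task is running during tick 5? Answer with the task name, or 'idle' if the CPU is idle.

t=0: L0/L1/L2 = AC/-/- → run A
t=1: L0/L1/L2 = ACG/-/- → run A
t=2: L0/L1/L2 = ACG/-/- → run A
t=3: L0/L1/L2 = ACGB/-/- → run A
t=4: L0/L1/L2 = CGB/A/- → run C
t=5: L0/L1/L2 = CGB/A/- → run C
t=6: L0/L1/L2 = CGBD/A/- → run C
t=7: L0/L1/L2 = CGBDE/A/- → run C
t=8: L0/L1/L2 = GBDEF/AC/- → run G
t=9: L0/L1/L2 = GBDEF/AC/- → run G
t=10: L0/L1/L2 = GBDEF/AC/- → run G
t=11: L0/L1/L2 = GBDEF/AC/- → run G
t=12: L0/L1/L2 = BDEF/ACG/- → run B
t=13: L0/L1/L2 = BDEF/ACG/- → run B
t=14: L0/L1/L2 = BDEF/ACG/- → run B
t=15: L0/L1/L2 = BDEF/ACG/- → run B
t=16: L0/L1/L2 = DEF/ACGB/- → run D
t=17: L0/L1/L2 = DEF/ACGB/- → run D
t=18: L0/L1/L2 = EF/ACGB/- → run E
t=19: L0/L1/L2 = EF/ACGB/- → run E
t=20: L0/L1/L2 = F/ACGB/- → run F
t=21: L0/L1/L2 = F/ACGB/- → run F
t=22: L0/L1/L2 = F/ACGB/- → run F
t=23: L0/L1/L2 = F/ACGB/- → run F
t=24: L0/L1/L2 = -/ACGBF/- → run A
t=25: L0/L1/L2 = -/ACGBF/- → run A
t=26: L0/L1/L2 = -/ACGBF/- → run A
t=27: L0/L1/L2 = -/ACGBF/- → run A
t=28: L0/L1/L2 = -/CGBF/- → run C
t=29: L0/L1/L2 = -/CGBF/- → run C
t=30: L0/L1/L2 = -/GBF/- → run G
t=31: L0/L1/L2 = -/BF/- → run B
t=32: L0/L1/L2 = -/BF/- → run B
t=33: L0/L1/L2 = -/BF/- → run B
t=34: L0/L1/L2 = -/BF/- → run B
t=35: L0/L1/L2 = -/F/- → run F
t=36: L0/L1/L2 = -/F/- → run F
t=37: (idle)
t=38: (idle)
t=39: (idle)
t=40: (idle)
t=41: (idle)
t=42: (idle)
t=43: (idle)
t=44: (idle)

running at tick 5 = C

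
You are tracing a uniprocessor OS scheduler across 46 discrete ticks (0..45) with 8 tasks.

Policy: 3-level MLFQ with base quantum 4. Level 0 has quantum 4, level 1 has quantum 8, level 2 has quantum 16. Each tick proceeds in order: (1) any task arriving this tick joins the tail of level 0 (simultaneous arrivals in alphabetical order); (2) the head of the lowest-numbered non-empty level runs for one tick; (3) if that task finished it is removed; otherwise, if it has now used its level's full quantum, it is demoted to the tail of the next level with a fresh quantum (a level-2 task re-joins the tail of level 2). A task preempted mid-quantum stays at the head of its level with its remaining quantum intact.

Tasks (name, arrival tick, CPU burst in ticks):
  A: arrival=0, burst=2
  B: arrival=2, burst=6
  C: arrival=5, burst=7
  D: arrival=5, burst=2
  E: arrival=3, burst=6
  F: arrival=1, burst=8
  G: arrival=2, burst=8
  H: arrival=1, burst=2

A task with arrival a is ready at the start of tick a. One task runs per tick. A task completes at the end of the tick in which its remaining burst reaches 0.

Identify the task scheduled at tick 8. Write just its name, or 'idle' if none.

running at tick 8 = B

t=0: L0/L1/L2 = A/-/- → run A
t=1: L0/L1/L2 = AFH/-/- → run A
t=2: L0/L1/L2 = FHBG/-/- → run F
t=3: L0/L1/L2 = FHBGE/-/- → run F
t=4: L0/L1/L2 = FHBGE/-/- → run F
t=5: L0/L1/L2 = FHBGECD/-/- → run F
t=6: L0/L1/L2 = HBGECD/F/- → run H
t=7: L0/L1/L2 = HBGECD/F/- → run H
t=8: L0/L1/L2 = BGECD/F/- → run B
t=9: L0/L1/L2 = BGECD/F/- → run B
t=10: L0/L1/L2 = BGECD/F/- → run B
t=11: L0/L1/L2 = BGECD/F/- → run B
t=12: L0/L1/L2 = GECD/FB/- → run G
t=13: L0/L1/L2 = GECD/FB/- → run G
t=14: L0/L1/L2 = GECD/FB/- → run G
t=15: L0/L1/L2 = GECD/FB/- → run G
t=16: L0/L1/L2 = ECD/FBG/- → run E
t=17: L0/L1/L2 = ECD/FBG/- → run E
t=18: L0/L1/L2 = ECD/FBG/- → run E
t=19: L0/L1/L2 = ECD/FBG/- → run E
t=20: L0/L1/L2 = CD/FBGE/- → run C
t=21: L0/L1/L2 = CD/FBGE/- → run C
t=22: L0/L1/L2 = CD/FBGE/- → run C
t=23: L0/L1/L2 = CD/FBGE/- → run C
t=24: L0/L1/L2 = D/FBGEC/- → run D
t=25: L0/L1/L2 = D/FBGEC/- → run D
t=26: L0/L1/L2 = -/FBGEC/- → run F
t=27: L0/L1/L2 = -/FBGEC/- → run F
t=28: L0/L1/L2 = -/FBGEC/- → run F
t=29: L0/L1/L2 = -/FBGEC/- → run F
t=30: L0/L1/L2 = -/BGEC/- → run B
t=31: L0/L1/L2 = -/BGEC/- → run B
t=32: L0/L1/L2 = -/GEC/- → run G
t=33: L0/L1/L2 = -/GEC/- → run G
t=34: L0/L1/L2 = -/GEC/- → run G
t=35: L0/L1/L2 = -/GEC/- → run G
t=36: L0/L1/L2 = -/EC/- → run E
t=37: L0/L1/L2 = -/EC/- → run E
t=38: L0/L1/L2 = -/C/- → run C
t=39: L0/L1/L2 = -/C/- → run C
t=40: L0/L1/L2 = -/C/- → run C
t=41: (idle)
t=42: (idle)
t=43: (idle)
t=44: (idle)
t=45: (idle)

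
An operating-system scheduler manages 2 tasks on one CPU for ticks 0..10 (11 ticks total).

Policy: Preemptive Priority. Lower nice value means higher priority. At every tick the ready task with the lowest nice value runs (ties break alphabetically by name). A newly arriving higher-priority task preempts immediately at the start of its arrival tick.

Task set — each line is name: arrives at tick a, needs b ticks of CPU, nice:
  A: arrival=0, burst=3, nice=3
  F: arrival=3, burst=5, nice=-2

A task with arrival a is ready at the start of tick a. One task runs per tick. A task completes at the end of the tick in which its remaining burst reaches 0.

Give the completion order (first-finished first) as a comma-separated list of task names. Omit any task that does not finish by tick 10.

t=0: ready={A} → run A
t=1: ready={A} → run A
t=2: ready={A} → run A
t=3: ready={F} → run F
t=4: ready={F} → run F
t=5: ready={F} → run F
t=6: ready={F} → run F
t=7: ready={F} → run F
t=8: (idle)
t=9: (idle)
t=10: (idle)

completion order = A, F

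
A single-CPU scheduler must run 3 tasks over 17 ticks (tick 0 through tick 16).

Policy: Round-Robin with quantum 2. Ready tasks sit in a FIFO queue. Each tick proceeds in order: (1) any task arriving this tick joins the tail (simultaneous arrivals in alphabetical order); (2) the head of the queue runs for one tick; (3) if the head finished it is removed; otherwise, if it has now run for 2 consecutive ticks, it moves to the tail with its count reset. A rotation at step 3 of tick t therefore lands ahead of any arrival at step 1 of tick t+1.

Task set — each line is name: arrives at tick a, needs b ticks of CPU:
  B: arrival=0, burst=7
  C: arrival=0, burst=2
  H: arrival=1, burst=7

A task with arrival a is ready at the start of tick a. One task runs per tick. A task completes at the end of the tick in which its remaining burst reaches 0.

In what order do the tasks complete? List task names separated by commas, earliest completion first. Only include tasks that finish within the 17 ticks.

completion order = C, B, H

t=0: queue=[B,C] q_used=0 → run B
t=1: queue=[B,C,H] q_used=1 → run B
t=2: queue=[C,H,B] q_used=0 → run C
t=3: queue=[C,H,B] q_used=1 → run C
t=4: queue=[H,B] q_used=0 → run H
t=5: queue=[H,B] q_used=1 → run H
t=6: queue=[B,H] q_used=0 → run B
t=7: queue=[B,H] q_used=1 → run B
t=8: queue=[H,B] q_used=0 → run H
t=9: queue=[H,B] q_used=1 → run H
t=10: queue=[B,H] q_used=0 → run B
t=11: queue=[B,H] q_used=1 → run B
t=12: queue=[H,B] q_used=0 → run H
t=13: queue=[H,B] q_used=1 → run H
t=14: queue=[B,H] q_used=0 → run B
t=15: queue=[H] q_used=0 → run H
t=16: (idle)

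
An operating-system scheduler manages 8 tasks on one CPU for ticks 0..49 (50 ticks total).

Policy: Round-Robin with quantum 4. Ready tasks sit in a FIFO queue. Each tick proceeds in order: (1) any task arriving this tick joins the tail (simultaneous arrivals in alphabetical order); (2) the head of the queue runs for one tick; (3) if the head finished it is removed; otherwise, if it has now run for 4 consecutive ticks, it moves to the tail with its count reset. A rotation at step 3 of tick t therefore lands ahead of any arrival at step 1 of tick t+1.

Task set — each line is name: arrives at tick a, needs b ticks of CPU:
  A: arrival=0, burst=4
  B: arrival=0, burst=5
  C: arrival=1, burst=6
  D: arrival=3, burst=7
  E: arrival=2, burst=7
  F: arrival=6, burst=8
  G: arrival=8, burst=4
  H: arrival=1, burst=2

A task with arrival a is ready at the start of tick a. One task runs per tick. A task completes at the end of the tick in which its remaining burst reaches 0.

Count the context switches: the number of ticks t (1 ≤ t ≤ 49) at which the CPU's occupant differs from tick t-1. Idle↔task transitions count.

context switches = 13

t=0: queue=[A,B] q_used=0 → run A
t=1: queue=[A,B,C,H] q_used=1 → run A
t=2: queue=[A,B,C,H,E] q_used=2 → run A
t=3: queue=[A,B,C,H,E,D] q_used=3 → run A
t=4: queue=[B,C,H,E,D] q_used=0 → run B
t=5: queue=[B,C,H,E,D] q_used=1 → run B
t=6: queue=[B,C,H,E,D,F] q_used=2 → run B
t=7: queue=[B,C,H,E,D,F] q_used=3 → run B
t=8: queue=[C,H,E,D,F,B,G] q_used=0 → run C
t=9: queue=[C,H,E,D,F,B,G] q_used=1 → run C
t=10: queue=[C,H,E,D,F,B,G] q_used=2 → run C
t=11: queue=[C,H,E,D,F,B,G] q_used=3 → run C
t=12: queue=[H,E,D,F,B,G,C] q_used=0 → run H
t=13: queue=[H,E,D,F,B,G,C] q_used=1 → run H
t=14: queue=[E,D,F,B,G,C] q_used=0 → run E
t=15: queue=[E,D,F,B,G,C] q_used=1 → run E
t=16: queue=[E,D,F,B,G,C] q_used=2 → run E
t=17: queue=[E,D,F,B,G,C] q_used=3 → run E
t=18: queue=[D,F,B,G,C,E] q_used=0 → run D
t=19: queue=[D,F,B,G,C,E] q_used=1 → run D
t=20: queue=[D,F,B,G,C,E] q_used=2 → run D
t=21: queue=[D,F,B,G,C,E] q_used=3 → run D
t=22: queue=[F,B,G,C,E,D] q_used=0 → run F
t=23: queue=[F,B,G,C,E,D] q_used=1 → run F
t=24: queue=[F,B,G,C,E,D] q_used=2 → run F
t=25: queue=[F,B,G,C,E,D] q_used=3 → run F
t=26: queue=[B,G,C,E,D,F] q_used=0 → run B
t=27: queue=[G,C,E,D,F] q_used=0 → run G
t=28: queue=[G,C,E,D,F] q_used=1 → run G
t=29: queue=[G,C,E,D,F] q_used=2 → run G
t=30: queue=[G,C,E,D,F] q_used=3 → run G
t=31: queue=[C,E,D,F] q_used=0 → run C
t=32: queue=[C,E,D,F] q_used=1 → run C
t=33: queue=[E,D,F] q_used=0 → run E
t=34: queue=[E,D,F] q_used=1 → run E
t=35: queue=[E,D,F] q_used=2 → run E
t=36: queue=[D,F] q_used=0 → run D
t=37: queue=[D,F] q_used=1 → run D
t=38: queue=[D,F] q_used=2 → run D
t=39: queue=[F] q_used=0 → run F
t=40: queue=[F] q_used=1 → run F
t=41: queue=[F] q_used=2 → run F
t=42: queue=[F] q_used=3 → run F
t=43: (idle)
t=44: (idle)
t=45: (idle)
t=46: (idle)
t=47: (idle)
t=48: (idle)
t=49: (idle)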